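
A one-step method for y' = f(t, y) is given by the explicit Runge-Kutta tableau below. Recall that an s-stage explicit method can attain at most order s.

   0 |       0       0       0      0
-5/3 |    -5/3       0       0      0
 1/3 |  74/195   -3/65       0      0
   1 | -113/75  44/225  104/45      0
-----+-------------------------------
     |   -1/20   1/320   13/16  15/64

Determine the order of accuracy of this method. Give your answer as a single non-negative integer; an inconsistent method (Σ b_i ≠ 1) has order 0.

b = (-1/20, 1/320, 13/16, 15/64)
c = (0, -5/3, 1/3, 1)
Ac = (0, 0, 1/13, 4/9)
Σ b_i: (-1/20)·1 + 1/320·1 + 13/16·1 + 15/64·1 = 1 ✓
b·c: 1/320·(-5/3) + 13/16·1/3 + 15/64·1 = 1/2 ✓
b·c²: 1/320·25/9 + 13/16·1/9 + 15/64·1 = 1/3 ✓
b·Ac: 13/16·1/13 + 15/64·4/9 = 1/6 ✓
b·c³: 1/320·(-125/27) + 13/16·1/27 + 15/64·1 = 1/4 ✓
b·(c∘Ac): 13/16·1/39 + 15/64·4/9 = 1/8 ✓
b·Ac²: 13/16·(-5/39) + 15/64·4/5 = 1/12 ✓
b·A²c: 15/64·8/45 = 1/24 ✓; 4 stages ⇒ order 4.

4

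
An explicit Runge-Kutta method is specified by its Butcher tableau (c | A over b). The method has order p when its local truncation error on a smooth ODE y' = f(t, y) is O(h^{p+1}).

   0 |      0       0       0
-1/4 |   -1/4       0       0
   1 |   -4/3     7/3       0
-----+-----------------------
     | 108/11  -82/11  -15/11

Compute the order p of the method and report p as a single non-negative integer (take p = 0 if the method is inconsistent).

2

b = (108/11, -82/11, -15/11)
c = (0, -1/4, 1)
Ac = (0, 0, -7/12)
Σ b_i: 108/11·1 + (-82/11)·1 + (-15/11)·1 = 1 ✓
b·c: (-82/11)·(-1/4) + (-15/11)·1 = 1/2 ✓
b·c²: (-82/11)·1/16 + (-15/11)·1 = -161/88 ≠ 1/3 ⇒ order 2.
b·Ac: (-15/11)·(-7/12) = 35/44 ≠ 1/6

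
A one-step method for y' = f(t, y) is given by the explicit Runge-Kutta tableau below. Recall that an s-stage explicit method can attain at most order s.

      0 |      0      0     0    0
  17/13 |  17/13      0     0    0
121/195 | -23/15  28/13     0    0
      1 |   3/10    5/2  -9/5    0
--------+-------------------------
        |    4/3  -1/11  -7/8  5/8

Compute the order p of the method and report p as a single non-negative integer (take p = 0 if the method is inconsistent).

b = (4/3, -1/11, -7/8, 5/8)
c = (0, 17/13, 121/195, 1)
Ac = (0, 0, 476/169, 1399/650)
Σ b_i: 4/3·1 + (-1/11)·1 + (-7/8)·1 + 5/8·1 = 131/132 ≠ 1 ⇒ order 0.

0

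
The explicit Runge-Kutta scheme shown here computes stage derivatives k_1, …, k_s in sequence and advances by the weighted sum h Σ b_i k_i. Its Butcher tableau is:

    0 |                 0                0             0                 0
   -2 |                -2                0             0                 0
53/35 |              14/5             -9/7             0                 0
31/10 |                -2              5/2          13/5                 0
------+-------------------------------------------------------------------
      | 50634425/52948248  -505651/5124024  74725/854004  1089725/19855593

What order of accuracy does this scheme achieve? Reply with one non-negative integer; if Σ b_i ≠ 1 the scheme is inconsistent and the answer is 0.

b = (50634425/52948248, -505651/5124024, 74725/854004, 1089725/19855593)
c = (0, -2, 53/35, 31/10)
Ac = (0, 0, 18/7, -186/175)
Σ b_i: 50634425/52948248·1 + (-505651/5124024)·1 + 74725/854004·1 + 1089725/19855593·1 = 1 ✓
b·c: (-505651/5124024)·(-2) + 74725/854004·53/35 + 1089725/19855593·31/10 = 1/2 ✓
b·c²: (-505651/5124024)·4 + 74725/854004·2809/1225 + 1089725/19855593·961/100 = 1/3 ✓
b·Ac: 74725/854004·18/7 + 1089725/19855593·(-186/175) = 1/6 ✓
b·c³: (-505651/5124024)·(-8) + 74725/854004·148877/42875 + 1089725/19855593·29791/1000 = 32619631/11956056 ≠ 1/4 ⇒ order 3.
b·(c∘Ac): 74725/854004·954/245 + 1089725/19855593·(-2883/875) = 341351/2135010 ≠ 1/8
b·Ac²: 74725/854004·(-36/7) + 1089725/19855593·97767/6125 = 32896776/77216195 ≠ 1/12
b·A²c: 1089725/19855593·234/35 = 809510/2206177 ≠ 1/24

3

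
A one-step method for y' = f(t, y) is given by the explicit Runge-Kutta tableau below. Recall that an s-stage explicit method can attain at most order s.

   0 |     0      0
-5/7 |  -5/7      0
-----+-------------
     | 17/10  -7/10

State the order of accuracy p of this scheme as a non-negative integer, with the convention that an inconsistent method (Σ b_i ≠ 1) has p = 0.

2

b = (17/10, -7/10)
c = (0, -5/7)
Σ b_i: 17/10·1 + (-7/10)·1 = 1 ✓
b·c: (-7/10)·(-5/7) = 1/2 ✓; 2 stages ⇒ order 2.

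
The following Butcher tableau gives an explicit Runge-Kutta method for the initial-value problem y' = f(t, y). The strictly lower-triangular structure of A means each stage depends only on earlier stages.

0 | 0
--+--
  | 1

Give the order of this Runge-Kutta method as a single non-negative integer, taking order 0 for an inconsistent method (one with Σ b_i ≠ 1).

1

b = (1)
c = (0)
Σ b_i: 1·1 = 1 ✓; 1 stage ⇒ order 1.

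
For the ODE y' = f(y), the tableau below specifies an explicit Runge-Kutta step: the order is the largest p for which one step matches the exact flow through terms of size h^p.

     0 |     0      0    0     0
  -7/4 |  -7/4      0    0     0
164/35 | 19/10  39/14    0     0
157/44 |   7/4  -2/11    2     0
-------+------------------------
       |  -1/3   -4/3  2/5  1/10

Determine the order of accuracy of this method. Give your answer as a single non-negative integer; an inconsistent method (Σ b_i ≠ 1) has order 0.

0

b = (-1/3, -4/3, 2/5, 1/10)
c = (0, -7/4, 164/35, 157/44)
Ac = (0, 0, -39/8, 7461/770)
Σ b_i: (-1/3)·1 + (-4/3)·1 + 2/5·1 + 1/10·1 = -7/6 ≠ 1 ⇒ order 0.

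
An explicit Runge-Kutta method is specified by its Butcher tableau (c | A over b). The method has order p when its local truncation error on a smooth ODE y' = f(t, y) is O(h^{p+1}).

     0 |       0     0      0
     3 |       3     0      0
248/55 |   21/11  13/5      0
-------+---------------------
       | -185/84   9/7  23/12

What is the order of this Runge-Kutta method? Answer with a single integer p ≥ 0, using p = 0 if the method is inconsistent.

1

b = (-185/84, 9/7, 23/12)
c = (0, 3, 248/55)
Ac = (0, 0, 39/5)
Σ b_i: (-185/84)·1 + 9/7·1 + 23/12·1 = 1 ✓
b·c: 9/7·3 + 23/12·248/55 = 14437/1155 ≠ 1/2 ⇒ order 1.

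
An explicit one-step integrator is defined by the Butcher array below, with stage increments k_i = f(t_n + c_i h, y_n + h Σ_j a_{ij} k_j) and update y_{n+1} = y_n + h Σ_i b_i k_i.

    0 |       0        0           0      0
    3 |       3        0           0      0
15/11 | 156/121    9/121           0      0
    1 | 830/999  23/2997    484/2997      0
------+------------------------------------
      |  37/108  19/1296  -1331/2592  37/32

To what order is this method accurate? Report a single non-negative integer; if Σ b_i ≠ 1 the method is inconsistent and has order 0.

b = (37/108, 19/1296, -1331/2592, 37/32)
c = (0, 3, 15/11, 1)
Ac = (0, 0, 27/121, 9/37)
Σ b_i: 37/108·1 + 19/1296·1 + (-1331/2592)·1 + 37/32·1 = 1 ✓
b·c: 19/1296·3 + (-1331/2592)·15/11 + 37/32·1 = 1/2 ✓
b·c²: 19/1296·9 + (-1331/2592)·225/121 + 37/32·1 = 1/3 ✓
b·Ac: (-1331/2592)·27/121 + 37/32·9/37 = 1/6 ✓
b·c³: 19/1296·27 + (-1331/2592)·3375/1331 + 37/32·1 = 1/4 ✓
b·(c∘Ac): (-1331/2592)·405/1331 + 37/32·9/37 = 1/8 ✓
b·Ac²: (-1331/2592)·81/121 + 37/32·41/111 = 1/12 ✓
b·A²c: 37/32·4/111 = 1/24 ✓; 4 stages ⇒ order 4.

4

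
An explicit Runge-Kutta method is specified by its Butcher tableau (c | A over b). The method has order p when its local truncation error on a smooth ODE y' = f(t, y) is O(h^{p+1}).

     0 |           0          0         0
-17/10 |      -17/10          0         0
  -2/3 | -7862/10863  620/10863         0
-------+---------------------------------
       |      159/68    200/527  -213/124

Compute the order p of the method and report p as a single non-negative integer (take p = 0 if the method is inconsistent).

3

b = (159/68, 200/527, -213/124)
c = (0, -17/10, -2/3)
Ac = (0, 0, -62/639)
Σ b_i: 159/68·1 + 200/527·1 + (-213/124)·1 = 1 ✓
b·c: 200/527·(-17/10) + (-213/124)·(-2/3) = 1/2 ✓
b·c²: 200/527·289/100 + (-213/124)·4/9 = 1/3 ✓
b·Ac: (-213/124)·(-62/639) = 1/6 ✓; 3 stages ⇒ order 3.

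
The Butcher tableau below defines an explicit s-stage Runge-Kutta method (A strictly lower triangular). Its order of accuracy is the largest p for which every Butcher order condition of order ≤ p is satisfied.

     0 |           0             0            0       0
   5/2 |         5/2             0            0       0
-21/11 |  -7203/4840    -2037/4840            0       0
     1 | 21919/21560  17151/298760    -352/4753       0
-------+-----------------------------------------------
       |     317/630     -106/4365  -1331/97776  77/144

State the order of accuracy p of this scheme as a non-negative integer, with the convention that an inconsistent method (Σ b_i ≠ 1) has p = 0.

b = (317/630, -106/4365, -1331/97776, 77/144)
c = (0, 5/2, -21/11, 1)
Ac = (0, 0, -2037/1936, 351/1232)
Σ b_i: 317/630·1 + (-106/4365)·1 + (-1331/97776)·1 + 77/144·1 = 1 ✓
b·c: (-106/4365)·5/2 + (-1331/97776)·(-21/11) + 77/144·1 = 1/2 ✓
b·c²: (-106/4365)·25/4 + (-1331/97776)·441/121 + 77/144·1 = 1/3 ✓
b·Ac: (-1331/97776)·(-2037/1936) + 77/144·351/1232 = 1/6 ✓
b·c³: (-106/4365)·125/8 + (-1331/97776)·(-9261/1331) + 77/144·1 = 1/4 ✓
b·(c∘Ac): (-1331/97776)·42777/21296 + 77/144·351/1232 = 1/8 ✓
b·Ac²: (-1331/97776)·(-10185/3872) + 77/144·219/2464 = 1/12 ✓
b·A²c: 77/144·6/77 = 1/24 ✓; 4 stages ⇒ order 4.

4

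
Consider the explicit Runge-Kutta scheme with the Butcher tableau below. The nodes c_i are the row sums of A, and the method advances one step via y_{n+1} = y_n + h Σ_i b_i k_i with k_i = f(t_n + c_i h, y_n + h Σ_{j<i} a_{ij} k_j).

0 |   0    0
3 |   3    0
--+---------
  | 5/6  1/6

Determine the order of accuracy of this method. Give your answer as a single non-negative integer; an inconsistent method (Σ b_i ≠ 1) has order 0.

b = (5/6, 1/6)
c = (0, 3)
Σ b_i: 5/6·1 + 1/6·1 = 1 ✓
b·c: 1/6·3 = 1/2 ✓; 2 stages ⇒ order 2.

2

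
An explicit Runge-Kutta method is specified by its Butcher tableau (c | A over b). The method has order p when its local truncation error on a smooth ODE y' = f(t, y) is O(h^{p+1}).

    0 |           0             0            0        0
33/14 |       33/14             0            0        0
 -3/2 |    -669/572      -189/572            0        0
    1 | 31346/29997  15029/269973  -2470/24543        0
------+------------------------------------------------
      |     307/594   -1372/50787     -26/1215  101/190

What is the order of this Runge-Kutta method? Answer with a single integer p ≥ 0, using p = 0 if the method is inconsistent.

b = (307/594, -1372/50787, -26/1215, 101/190)
c = (0, 33/14, -3/2, 1)
Ac = (0, 0, -81/104, 57/202)
Σ b_i: 307/594·1 + (-1372/50787)·1 + (-26/1215)·1 + 101/190·1 = 1 ✓
b·c: (-1372/50787)·33/14 + (-26/1215)·(-3/2) + 101/190·1 = 1/2 ✓
b·c²: (-1372/50787)·1089/196 + (-26/1215)·9/4 + 101/190·1 = 1/3 ✓
b·Ac: (-26/1215)·(-81/104) + 101/190·57/202 = 1/6 ✓
b·c³: (-1372/50787)·35937/2744 + (-26/1215)·(-27/8) + 101/190·1 = 1/4 ✓
b·(c∘Ac): (-26/1215)·243/208 + 101/190·57/202 = 1/8 ✓
b·Ac²: (-26/1215)·(-2673/1456) + 101/190·703/8484 = 1/12 ✓
b·A²c: 101/190·95/1212 = 1/24 ✓; 4 stages ⇒ order 4.

4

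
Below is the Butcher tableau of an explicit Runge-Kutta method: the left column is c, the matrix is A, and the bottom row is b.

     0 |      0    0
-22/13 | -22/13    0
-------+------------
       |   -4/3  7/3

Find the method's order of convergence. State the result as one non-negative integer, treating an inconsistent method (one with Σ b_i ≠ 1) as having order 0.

1

b = (-4/3, 7/3)
c = (0, -22/13)
Σ b_i: (-4/3)·1 + 7/3·1 = 1 ✓
b·c: 7/3·(-22/13) = -154/39 ≠ 1/2 ⇒ order 1.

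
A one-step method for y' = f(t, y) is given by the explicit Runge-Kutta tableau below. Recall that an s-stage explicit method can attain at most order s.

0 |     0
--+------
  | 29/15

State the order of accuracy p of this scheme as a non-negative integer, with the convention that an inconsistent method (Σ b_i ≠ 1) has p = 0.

b = (29/15)
c = (0)
Σ b_i: 29/15·1 = 29/15 ≠ 1 ⇒ order 0.

0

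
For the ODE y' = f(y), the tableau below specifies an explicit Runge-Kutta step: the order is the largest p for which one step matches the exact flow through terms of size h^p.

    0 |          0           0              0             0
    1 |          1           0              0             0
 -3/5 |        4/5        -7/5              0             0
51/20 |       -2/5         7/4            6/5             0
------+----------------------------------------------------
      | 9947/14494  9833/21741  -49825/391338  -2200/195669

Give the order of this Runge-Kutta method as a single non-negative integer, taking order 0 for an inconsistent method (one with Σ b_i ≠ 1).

3

b = (9947/14494, 9833/21741, -49825/391338, -2200/195669)
c = (0, 1, -3/5, 51/20)
Ac = (0, 0, -7/5, 103/100)
Σ b_i: 9947/14494·1 + 9833/21741·1 + (-49825/391338)·1 + (-2200/195669)·1 = 1 ✓
b·c: 9833/21741·1 + (-49825/391338)·(-3/5) + (-2200/195669)·51/20 = 1/2 ✓
b·c²: 9833/21741·1 + (-49825/391338)·9/25 + (-2200/195669)·2601/400 = 1/3 ✓
b·Ac: (-49825/391338)·(-7/5) + (-2200/195669)·103/100 = 1/6 ✓
b·c³: 9833/21741·1 + (-49825/391338)·(-27/125) + (-2200/195669)·132651/8000 = 255107/869640 ≠ 1/4 ⇒ order 3.
b·(c∘Ac): (-49825/391338)·21/25 + (-2200/195669)·5253/2000 = -14836/108705 ≠ 1/8
b·Ac²: (-49825/391338)·(-7/5) + (-2200/195669)·1091/500 = 33419/217410 ≠ 1/12
b·A²c: (-2200/195669)·(-42/25) = 1232/65223 ≠ 1/24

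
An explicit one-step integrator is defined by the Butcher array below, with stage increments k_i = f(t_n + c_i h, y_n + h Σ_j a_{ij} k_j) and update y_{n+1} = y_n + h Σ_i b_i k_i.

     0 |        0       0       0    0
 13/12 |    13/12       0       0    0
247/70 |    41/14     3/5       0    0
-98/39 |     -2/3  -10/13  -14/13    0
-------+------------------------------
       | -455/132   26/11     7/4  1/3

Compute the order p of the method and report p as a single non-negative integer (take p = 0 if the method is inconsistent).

b = (-455/132, 26/11, 7/4, 1/3)
c = (0, 13/12, 247/70, -98/39)
Ac = (0, 0, 13/20, -139/30)
Σ b_i: (-455/132)·1 + 26/11·1 + 7/4·1 + 1/3·1 = 1 ✓
b·c: 26/11·13/12 + 7/4·247/70 + 1/3·(-98/39) = 406589/51480 ≠ 1/2 ⇒ order 1.

1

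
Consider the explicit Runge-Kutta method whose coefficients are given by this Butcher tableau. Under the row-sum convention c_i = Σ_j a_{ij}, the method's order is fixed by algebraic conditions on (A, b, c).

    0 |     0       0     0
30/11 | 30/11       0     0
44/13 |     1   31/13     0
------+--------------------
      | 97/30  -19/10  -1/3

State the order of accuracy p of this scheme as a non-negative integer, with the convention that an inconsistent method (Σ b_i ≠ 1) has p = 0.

b = (97/30, -19/10, -1/3)
c = (0, 30/11, 44/13)
Ac = (0, 0, 930/143)
Σ b_i: 97/30·1 + (-19/10)·1 + (-1/3)·1 = 1 ✓
b·c: (-19/10)·30/11 + (-1/3)·44/13 = -2707/429 ≠ 1/2 ⇒ order 1.

1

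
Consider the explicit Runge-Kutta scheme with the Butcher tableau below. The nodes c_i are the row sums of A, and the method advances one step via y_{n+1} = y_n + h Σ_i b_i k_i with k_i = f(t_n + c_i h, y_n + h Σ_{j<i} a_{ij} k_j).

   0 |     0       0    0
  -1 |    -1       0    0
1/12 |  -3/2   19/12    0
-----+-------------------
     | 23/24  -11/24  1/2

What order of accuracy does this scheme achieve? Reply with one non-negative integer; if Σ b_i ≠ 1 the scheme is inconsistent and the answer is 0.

2

b = (23/24, -11/24, 1/2)
c = (0, -1, 1/12)
Ac = (0, 0, -19/12)
Σ b_i: 23/24·1 + (-11/24)·1 + 1/2·1 = 1 ✓
b·c: (-11/24)·(-1) + 1/2·1/12 = 1/2 ✓
b·c²: (-11/24)·1 + 1/2·1/144 = -131/288 ≠ 1/3 ⇒ order 2.
b·Ac: 1/2·(-19/12) = -19/24 ≠ 1/6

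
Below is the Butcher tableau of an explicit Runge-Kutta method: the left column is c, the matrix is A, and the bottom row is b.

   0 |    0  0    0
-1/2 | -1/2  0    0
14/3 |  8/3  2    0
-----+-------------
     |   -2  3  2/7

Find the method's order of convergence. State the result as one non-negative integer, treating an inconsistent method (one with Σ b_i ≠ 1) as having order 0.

b = (-2, 3, 2/7)
c = (0, -1/2, 14/3)
Ac = (0, 0, -1)
Σ b_i: (-2)·1 + 3·1 + 2/7·1 = 9/7 ≠ 1 ⇒ order 0.

0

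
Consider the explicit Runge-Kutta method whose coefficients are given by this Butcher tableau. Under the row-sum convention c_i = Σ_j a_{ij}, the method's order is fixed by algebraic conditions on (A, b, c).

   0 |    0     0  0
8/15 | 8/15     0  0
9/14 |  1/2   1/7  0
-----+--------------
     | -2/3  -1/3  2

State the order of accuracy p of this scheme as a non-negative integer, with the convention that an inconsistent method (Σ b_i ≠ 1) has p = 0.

1

b = (-2/3, -1/3, 2)
c = (0, 8/15, 9/14)
Ac = (0, 0, 8/105)
Σ b_i: (-2/3)·1 + (-1/3)·1 + 2·1 = 1 ✓
b·c: (-1/3)·8/15 + 2·9/14 = 349/315 ≠ 1/2 ⇒ order 1.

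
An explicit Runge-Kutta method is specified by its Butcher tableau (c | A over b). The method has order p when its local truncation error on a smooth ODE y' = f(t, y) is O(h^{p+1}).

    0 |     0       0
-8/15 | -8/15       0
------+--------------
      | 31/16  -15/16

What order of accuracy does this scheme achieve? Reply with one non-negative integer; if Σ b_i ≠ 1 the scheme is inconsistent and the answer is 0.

2

b = (31/16, -15/16)
c = (0, -8/15)
Σ b_i: 31/16·1 + (-15/16)·1 = 1 ✓
b·c: (-15/16)·(-8/15) = 1/2 ✓; 2 stages ⇒ order 2.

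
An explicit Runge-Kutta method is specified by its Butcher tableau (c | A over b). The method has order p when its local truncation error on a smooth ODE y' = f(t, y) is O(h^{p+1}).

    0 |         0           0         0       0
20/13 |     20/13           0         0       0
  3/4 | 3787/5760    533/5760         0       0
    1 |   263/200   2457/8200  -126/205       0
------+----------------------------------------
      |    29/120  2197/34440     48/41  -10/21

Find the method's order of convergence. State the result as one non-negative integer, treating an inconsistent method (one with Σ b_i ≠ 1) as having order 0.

b = (29/120, 2197/34440, 48/41, -10/21)
c = (0, 20/13, 3/4, 1)
Ac = (0, 0, 41/288, 0)
Σ b_i: 29/120·1 + 2197/34440·1 + 48/41·1 + (-10/21)·1 = 1 ✓
b·c: 2197/34440·20/13 + 48/41·3/4 + (-10/21)·1 = 1/2 ✓
b·c²: 2197/34440·400/169 + 48/41·9/16 + (-10/21)·1 = 1/3 ✓
b·Ac: 48/41·41/288 = 1/6 ✓
b·c³: 2197/34440·8000/2197 + 48/41·27/64 + (-10/21)·1 = 1/4 ✓
b·(c∘Ac): 48/41·41/384 = 1/8 ✓
b·Ac²: 48/41·205/936 + (-10/21)·189/520 = 1/12 ✓
b·A²c: (-10/21)·(-7/80) = 1/24 ✓; 4 stages ⇒ order 4.

4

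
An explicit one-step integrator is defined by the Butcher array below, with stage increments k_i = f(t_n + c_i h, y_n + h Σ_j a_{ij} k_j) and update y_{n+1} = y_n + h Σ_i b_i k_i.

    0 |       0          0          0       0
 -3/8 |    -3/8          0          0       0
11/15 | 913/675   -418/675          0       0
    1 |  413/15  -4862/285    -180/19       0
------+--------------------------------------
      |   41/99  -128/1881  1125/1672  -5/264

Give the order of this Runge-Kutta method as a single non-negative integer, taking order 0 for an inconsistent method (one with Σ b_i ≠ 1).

b = (41/99, -128/1881, 1125/1672, -5/264)
c = (0, -3/8, 11/15, 1)
Ac = (0, 0, 209/900, -11/20)
Σ b_i: 41/99·1 + (-128/1881)·1 + 1125/1672·1 + (-5/264)·1 = 1 ✓
b·c: (-128/1881)·(-3/8) + 1125/1672·11/15 + (-5/264)·1 = 1/2 ✓
b·c²: (-128/1881)·9/64 + 1125/1672·121/225 + (-5/264)·1 = 1/3 ✓
b·Ac: 1125/1672·209/900 + (-5/264)·(-11/20) = 1/6 ✓
b·c³: (-128/1881)·(-27/512) + 1125/1672·1331/3375 + (-5/264)·1 = 1/4 ✓
b·(c∘Ac): 1125/1672·2299/13500 + (-5/264)·(-11/20) = 1/8 ✓
b·Ac²: 1125/1672·(-209/2400) + (-5/264)·(-1199/160) = 1/12 ✓
b·A²c: (-5/264)·(-11/5) = 1/24 ✓; 4 stages ⇒ order 4.

4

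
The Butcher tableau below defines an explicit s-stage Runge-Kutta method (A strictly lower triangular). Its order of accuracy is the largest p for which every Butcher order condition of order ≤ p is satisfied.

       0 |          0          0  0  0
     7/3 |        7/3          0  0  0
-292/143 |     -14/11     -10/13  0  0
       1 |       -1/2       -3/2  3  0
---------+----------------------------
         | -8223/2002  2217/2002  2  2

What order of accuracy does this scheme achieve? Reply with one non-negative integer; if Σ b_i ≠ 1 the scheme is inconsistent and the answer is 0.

2

b = (-8223/2002, 2217/2002, 2, 2)
c = (0, 7/3, -292/143, 1)
Ac = (0, 0, -70/39, -2753/286)
Σ b_i: (-8223/2002)·1 + 2217/2002·1 + 2·1 + 2·1 = 1 ✓
b·c: 2217/2002·7/3 + 2·(-292/143) + 2·1 = 1/2 ✓
b·c²: 2217/2002·49/9 + 2·85264/20449 + 2·1 = 2008295/122694 ≠ 1/3 ⇒ order 2.
b·Ac: 2·(-70/39) + 2·(-2753/286) = -9799/429 ≠ 1/6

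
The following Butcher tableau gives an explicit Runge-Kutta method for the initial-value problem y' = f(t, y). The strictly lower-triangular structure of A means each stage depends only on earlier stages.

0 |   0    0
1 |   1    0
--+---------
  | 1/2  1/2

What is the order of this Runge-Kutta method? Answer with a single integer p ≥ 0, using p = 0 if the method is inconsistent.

2

b = (1/2, 1/2)
c = (0, 1)
Σ b_i: 1/2·1 + 1/2·1 = 1 ✓
b·c: 1/2·1 = 1/2 ✓; 2 stages ⇒ order 2.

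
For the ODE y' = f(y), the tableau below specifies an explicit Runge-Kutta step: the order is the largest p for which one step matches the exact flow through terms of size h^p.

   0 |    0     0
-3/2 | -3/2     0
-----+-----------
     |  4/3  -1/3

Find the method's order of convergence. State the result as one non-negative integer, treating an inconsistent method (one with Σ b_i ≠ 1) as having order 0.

b = (4/3, -1/3)
c = (0, -3/2)
Σ b_i: 4/3·1 + (-1/3)·1 = 1 ✓
b·c: (-1/3)·(-3/2) = 1/2 ✓; 2 stages ⇒ order 2.

2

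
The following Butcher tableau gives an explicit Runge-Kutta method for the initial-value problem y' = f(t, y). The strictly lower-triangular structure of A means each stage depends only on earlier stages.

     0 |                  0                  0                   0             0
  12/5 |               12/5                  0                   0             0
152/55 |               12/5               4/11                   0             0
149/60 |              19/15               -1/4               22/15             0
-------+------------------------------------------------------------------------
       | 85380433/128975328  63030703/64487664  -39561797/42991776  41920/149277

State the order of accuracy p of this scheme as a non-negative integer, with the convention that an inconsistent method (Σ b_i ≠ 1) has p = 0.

b = (85380433/128975328, 63030703/64487664, -39561797/42991776, 41920/149277)
c = (0, 12/5, 152/55, 149/60)
Ac = (0, 0, 48/55, 259/75)
Σ b_i: 85380433/128975328·1 + 63030703/64487664·1 + (-39561797/42991776)·1 + 41920/149277·1 = 1 ✓
b·c: 63030703/64487664·12/5 + (-39561797/42991776)·152/55 + 41920/149277·149/60 = 1/2 ✓
b·c²: 63030703/64487664·144/25 + (-39561797/42991776)·23104/3025 + 41920/149277·22201/3600 = 1/3 ✓
b·Ac: (-39561797/42991776)·48/55 + 41920/149277·259/75 = 1/6 ✓
b·c³: 63030703/64487664·1728/125 + (-39561797/42991776)·3511808/166375 + 41920/149277·3307949/216000 = -1786091863/1108381725 ≠ 1/4 ⇒ order 3.
b·(c∘Ac): (-39561797/42991776)·7296/3025 + 41920/149277·38591/4500 = 1268108/6717465 ≠ 1/8
b·Ac²: (-39561797/42991776)·576/275 + 41920/149277·40268/4125 = 20047226/24630705 ≠ 1/12
b·A²c: 41920/149277·32/25 = 268288/746385 ≠ 1/24

3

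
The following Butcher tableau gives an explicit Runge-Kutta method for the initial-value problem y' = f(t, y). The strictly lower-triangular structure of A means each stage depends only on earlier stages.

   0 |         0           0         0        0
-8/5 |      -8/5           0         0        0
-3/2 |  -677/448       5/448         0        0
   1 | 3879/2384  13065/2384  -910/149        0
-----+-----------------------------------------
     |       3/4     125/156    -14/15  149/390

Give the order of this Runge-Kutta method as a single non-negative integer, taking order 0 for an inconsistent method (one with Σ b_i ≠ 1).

b = (3/4, 125/156, -14/15, 149/390)
c = (0, -8/5, -3/2, 1)
Ac = (0, 0, -1/56, 117/298)
Σ b_i: 3/4·1 + 125/156·1 + (-14/15)·1 + 149/390·1 = 1 ✓
b·c: 125/156·(-8/5) + (-14/15)·(-3/2) + 149/390·1 = 1/2 ✓
b·c²: 125/156·64/25 + (-14/15)·9/4 + 149/390·1 = 1/3 ✓
b·Ac: (-14/15)·(-1/56) + 149/390·117/298 = 1/6 ✓
b·c³: 125/156·(-512/125) + (-14/15)·(-27/8) + 149/390·1 = 1/4 ✓
b·(c∘Ac): (-14/15)·3/112 + 149/390·117/298 = 1/8 ✓
b·Ac²: (-14/15)·1/35 + 149/390·429/1490 = 1/12 ✓
b·A²c: 149/390·65/596 = 1/24 ✓; 4 stages ⇒ order 4.

4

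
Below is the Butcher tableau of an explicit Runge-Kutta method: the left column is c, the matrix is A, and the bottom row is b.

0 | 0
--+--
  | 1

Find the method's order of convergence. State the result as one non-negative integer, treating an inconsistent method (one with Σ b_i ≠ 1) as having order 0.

b = (1)
c = (0)
Σ b_i: 1·1 = 1 ✓; 1 stage ⇒ order 1.

1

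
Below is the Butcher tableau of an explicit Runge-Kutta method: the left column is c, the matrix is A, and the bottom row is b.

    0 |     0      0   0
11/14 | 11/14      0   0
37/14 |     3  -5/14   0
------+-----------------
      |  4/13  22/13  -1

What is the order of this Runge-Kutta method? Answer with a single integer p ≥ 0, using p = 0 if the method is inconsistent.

b = (4/13, 22/13, -1)
c = (0, 11/14, 37/14)
Ac = (0, 0, -55/196)
Σ b_i: 4/13·1 + 22/13·1 + (-1)·1 = 1 ✓
b·c: 22/13·11/14 + (-1)·37/14 = -239/182 ≠ 1/2 ⇒ order 1.

1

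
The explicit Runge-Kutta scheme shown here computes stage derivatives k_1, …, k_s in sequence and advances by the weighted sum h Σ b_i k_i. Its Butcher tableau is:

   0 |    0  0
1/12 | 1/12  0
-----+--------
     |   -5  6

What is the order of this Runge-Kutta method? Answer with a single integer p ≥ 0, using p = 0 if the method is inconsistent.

2

b = (-5, 6)
c = (0, 1/12)
Σ b_i: (-5)·1 + 6·1 = 1 ✓
b·c: 6·1/12 = 1/2 ✓; 2 stages ⇒ order 2.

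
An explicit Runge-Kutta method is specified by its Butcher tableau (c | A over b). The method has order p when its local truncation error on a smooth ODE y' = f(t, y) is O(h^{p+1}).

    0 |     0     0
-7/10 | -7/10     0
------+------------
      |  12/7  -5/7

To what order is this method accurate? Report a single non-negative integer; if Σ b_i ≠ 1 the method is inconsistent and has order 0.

2

b = (12/7, -5/7)
c = (0, -7/10)
Σ b_i: 12/7·1 + (-5/7)·1 = 1 ✓
b·c: (-5/7)·(-7/10) = 1/2 ✓; 2 stages ⇒ order 2.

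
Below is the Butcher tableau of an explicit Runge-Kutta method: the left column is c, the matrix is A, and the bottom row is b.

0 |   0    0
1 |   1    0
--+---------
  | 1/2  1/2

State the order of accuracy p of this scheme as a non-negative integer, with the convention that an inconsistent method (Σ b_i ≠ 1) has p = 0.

b = (1/2, 1/2)
c = (0, 1)
Σ b_i: 1/2·1 + 1/2·1 = 1 ✓
b·c: 1/2·1 = 1/2 ✓; 2 stages ⇒ order 2.

2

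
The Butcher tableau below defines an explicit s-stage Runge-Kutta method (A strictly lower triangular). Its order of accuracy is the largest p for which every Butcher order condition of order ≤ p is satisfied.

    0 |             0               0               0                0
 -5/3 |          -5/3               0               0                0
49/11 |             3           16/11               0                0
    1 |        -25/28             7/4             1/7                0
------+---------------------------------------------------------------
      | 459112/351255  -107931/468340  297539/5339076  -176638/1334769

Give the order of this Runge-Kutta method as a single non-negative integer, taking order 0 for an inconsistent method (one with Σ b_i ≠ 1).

b = (459112/351255, -107931/468340, 297539/5339076, -176638/1334769)
c = (0, -5/3, 49/11, 1)
Ac = (0, 0, -80/33, -301/132)
Σ b_i: 459112/351255·1 + (-107931/468340)·1 + 297539/5339076·1 + (-176638/1334769)·1 = 1 ✓
b·c: (-107931/468340)·(-5/3) + 297539/5339076·49/11 + (-176638/1334769)·1 = 1/2 ✓
b·c²: (-107931/468340)·25/9 + 297539/5339076·2401/121 + (-176638/1334769)·1 = 1/3 ✓
b·Ac: 297539/5339076·(-80/33) + (-176638/1334769)·(-301/132) = 1/6 ✓
b·c³: (-107931/468340)·(-125/27) + 297539/5339076·117649/1331 + (-176638/1334769)·1 = 27172639/4636566 ≠ 1/4 ⇒ order 3.
b·(c∘Ac): 297539/5339076·(-3920/363) + (-176638/1334769)·(-301/132) = -126469/421506 ≠ 1/8
b·Ac²: 297539/5339076·400/99 + (-176638/1334769)·33523/4356 = -23294263/29364918 ≠ 1/12
b·A²c: (-176638/1334769)·(-80/231) = 183520/4004307 ≠ 1/24

3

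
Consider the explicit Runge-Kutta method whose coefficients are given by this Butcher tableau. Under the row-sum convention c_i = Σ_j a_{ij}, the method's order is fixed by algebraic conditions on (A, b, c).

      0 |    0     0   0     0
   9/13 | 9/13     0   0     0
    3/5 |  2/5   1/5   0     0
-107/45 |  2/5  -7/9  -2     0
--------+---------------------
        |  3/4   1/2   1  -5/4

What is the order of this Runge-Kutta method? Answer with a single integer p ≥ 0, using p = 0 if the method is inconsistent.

b = (3/4, 1/2, 1, -5/4)
c = (0, 9/13, 3/5, -107/45)
Ac = (0, 0, 9/65, -113/65)
Σ b_i: 3/4·1 + 1/2·1 + 1·1 + (-5/4)·1 = 1 ✓
b·c: 1/2·9/13 + 1·3/5 + (-5/4)·(-107/45) = 9169/2340 ≠ 1/2 ⇒ order 1.

1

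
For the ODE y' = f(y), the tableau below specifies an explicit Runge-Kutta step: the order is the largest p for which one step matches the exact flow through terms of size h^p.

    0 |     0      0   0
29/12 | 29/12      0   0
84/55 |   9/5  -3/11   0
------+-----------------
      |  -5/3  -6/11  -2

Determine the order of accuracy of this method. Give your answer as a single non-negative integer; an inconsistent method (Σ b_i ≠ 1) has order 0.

0

b = (-5/3, -6/11, -2)
c = (0, 29/12, 84/55)
Ac = (0, 0, -29/44)
Σ b_i: (-5/3)·1 + (-6/11)·1 + (-2)·1 = -139/33 ≠ 1 ⇒ order 0.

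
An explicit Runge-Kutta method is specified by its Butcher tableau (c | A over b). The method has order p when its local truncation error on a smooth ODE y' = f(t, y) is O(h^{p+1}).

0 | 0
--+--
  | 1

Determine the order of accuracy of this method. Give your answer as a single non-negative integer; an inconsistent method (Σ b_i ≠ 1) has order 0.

b = (1)
c = (0)
Σ b_i: 1·1 = 1 ✓; 1 stage ⇒ order 1.

1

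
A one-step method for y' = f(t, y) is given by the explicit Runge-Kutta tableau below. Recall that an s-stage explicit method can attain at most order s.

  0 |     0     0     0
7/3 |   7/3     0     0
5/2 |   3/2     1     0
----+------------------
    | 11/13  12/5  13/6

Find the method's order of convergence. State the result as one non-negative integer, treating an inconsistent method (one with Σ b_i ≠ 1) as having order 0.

b = (11/13, 12/5, 13/6)
c = (0, 7/3, 5/2)
Ac = (0, 0, 7/3)
Σ b_i: 11/13·1 + 12/5·1 + 13/6·1 = 2111/390 ≠ 1 ⇒ order 0.

0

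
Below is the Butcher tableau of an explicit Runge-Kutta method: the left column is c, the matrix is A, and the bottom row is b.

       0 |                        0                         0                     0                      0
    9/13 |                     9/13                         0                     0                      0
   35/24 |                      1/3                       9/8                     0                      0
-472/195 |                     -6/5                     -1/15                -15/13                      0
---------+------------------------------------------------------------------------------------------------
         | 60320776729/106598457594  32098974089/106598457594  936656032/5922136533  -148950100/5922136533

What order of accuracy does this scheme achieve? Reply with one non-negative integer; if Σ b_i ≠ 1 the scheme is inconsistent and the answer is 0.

3

b = (60320776729/106598457594, 32098974089/106598457594, 936656032/5922136533, -148950100/5922136533)
c = (0, 9/13, 35/24, -472/195)
Ac = (0, 0, 81/104, -899/520)
Σ b_i: 60320776729/106598457594·1 + 32098974089/106598457594·1 + 936656032/5922136533·1 + (-148950100/5922136533)·1 = 1 ✓
b·c: 32098974089/106598457594·9/13 + 936656032/5922136533·35/24 + (-148950100/5922136533)·(-472/195) = 1/2 ✓
b·c²: 32098974089/106598457594·81/169 + 936656032/5922136533·1225/576 + (-148950100/5922136533)·222784/38025 = 1/3 ✓
b·Ac: 936656032/5922136533·81/104 + (-148950100/5922136533)·(-899/520) = 1/6 ✓
b·c³: 32098974089/106598457594·729/2197 + 936656032/5922136533·42875/13824 + (-148950100/5922136533)·(-105154048/7414875) = 682513474719953/720605573335440 ≠ 1/4 ⇒ order 3.
b·(c∘Ac): 936656032/5922136533·945/832 + (-148950100/5922136533)·53041/12675 = 34363641079/461926649574 ≠ 1/8
b·Ac²: 936656032/5922136533·729/1352 + (-148950100/5922136533)·(-403309/162240) = 546198406001/3695413196592 ≠ 1/12
b·A²c: (-148950100/5922136533)·(-1215/1352) = 1160092125/51325183286 ≠ 1/24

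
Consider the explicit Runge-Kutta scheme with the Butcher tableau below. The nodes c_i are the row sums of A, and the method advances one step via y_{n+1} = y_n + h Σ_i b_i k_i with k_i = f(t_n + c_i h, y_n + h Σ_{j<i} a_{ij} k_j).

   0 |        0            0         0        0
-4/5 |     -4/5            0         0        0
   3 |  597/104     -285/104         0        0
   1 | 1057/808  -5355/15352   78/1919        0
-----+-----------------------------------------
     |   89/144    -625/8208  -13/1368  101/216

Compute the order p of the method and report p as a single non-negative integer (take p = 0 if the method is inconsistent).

4

b = (89/144, -625/8208, -13/1368, 101/216)
c = (0, -4/5, 3, 1)
Ac = (0, 0, 57/26, 81/202)
Σ b_i: 89/144·1 + (-625/8208)·1 + (-13/1368)·1 + 101/216·1 = 1 ✓
b·c: (-625/8208)·(-4/5) + (-13/1368)·3 + 101/216·1 = 1/2 ✓
b·c²: (-625/8208)·16/25 + (-13/1368)·9 + 101/216·1 = 1/3 ✓
b·Ac: (-13/1368)·57/26 + 101/216·81/202 = 1/6 ✓
b·c³: (-625/8208)·(-64/125) + (-13/1368)·27 + 101/216·1 = 1/4 ✓
b·(c∘Ac): (-13/1368)·171/26 + 101/216·81/202 = 1/8 ✓
b·Ac²: (-13/1368)·(-114/65) + 101/216·72/505 = 1/12 ✓
b·A²c: 101/216·9/101 = 1/24 ✓; 4 stages ⇒ order 4.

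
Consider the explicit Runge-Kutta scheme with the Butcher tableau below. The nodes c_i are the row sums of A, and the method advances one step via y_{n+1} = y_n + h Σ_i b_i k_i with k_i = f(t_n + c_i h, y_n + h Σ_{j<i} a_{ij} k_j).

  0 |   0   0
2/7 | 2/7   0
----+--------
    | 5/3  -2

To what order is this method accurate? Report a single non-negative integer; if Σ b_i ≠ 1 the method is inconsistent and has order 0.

0

b = (5/3, -2)
c = (0, 2/7)
Σ b_i: 5/3·1 + (-2)·1 = -1/3 ≠ 1 ⇒ order 0.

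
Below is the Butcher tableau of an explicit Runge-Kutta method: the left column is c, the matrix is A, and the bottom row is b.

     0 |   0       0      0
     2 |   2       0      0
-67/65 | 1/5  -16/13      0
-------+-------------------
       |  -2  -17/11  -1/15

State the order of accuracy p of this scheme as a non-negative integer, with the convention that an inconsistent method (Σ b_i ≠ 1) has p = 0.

0

b = (-2, -17/11, -1/15)
c = (0, 2, -67/65)
Ac = (0, 0, -32/13)
Σ b_i: (-2)·1 + (-17/11)·1 + (-1/15)·1 = -596/165 ≠ 1 ⇒ order 0.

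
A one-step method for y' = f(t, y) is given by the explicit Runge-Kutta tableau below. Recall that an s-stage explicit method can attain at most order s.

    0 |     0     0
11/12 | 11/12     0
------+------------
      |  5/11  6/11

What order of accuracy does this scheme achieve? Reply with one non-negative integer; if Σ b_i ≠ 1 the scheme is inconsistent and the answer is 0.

2

b = (5/11, 6/11)
c = (0, 11/12)
Σ b_i: 5/11·1 + 6/11·1 = 1 ✓
b·c: 6/11·11/12 = 1/2 ✓; 2 stages ⇒ order 2.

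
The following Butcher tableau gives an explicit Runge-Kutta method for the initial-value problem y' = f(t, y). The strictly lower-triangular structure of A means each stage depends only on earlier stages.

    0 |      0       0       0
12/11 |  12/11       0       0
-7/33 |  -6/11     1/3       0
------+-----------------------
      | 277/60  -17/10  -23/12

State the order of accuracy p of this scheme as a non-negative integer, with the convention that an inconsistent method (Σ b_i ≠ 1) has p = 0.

1

b = (277/60, -17/10, -23/12)
c = (0, 12/11, -7/33)
Ac = (0, 0, 4/11)
Σ b_i: 277/60·1 + (-17/10)·1 + (-23/12)·1 = 1 ✓
b·c: (-17/10)·12/11 + (-23/12)·(-7/33) = -2867/1980 ≠ 1/2 ⇒ order 1.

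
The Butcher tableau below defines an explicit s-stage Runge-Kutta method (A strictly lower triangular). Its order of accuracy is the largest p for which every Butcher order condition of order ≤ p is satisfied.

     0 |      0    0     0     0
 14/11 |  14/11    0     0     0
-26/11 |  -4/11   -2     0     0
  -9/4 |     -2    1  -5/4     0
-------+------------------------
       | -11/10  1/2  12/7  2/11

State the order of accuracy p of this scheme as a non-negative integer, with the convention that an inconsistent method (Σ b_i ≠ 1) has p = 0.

b = (-11/10, 1/2, 12/7, 2/11)
c = (0, 14/11, -26/11, -9/4)
Ac = (0, 0, -28/11, 93/22)
Σ b_i: (-11/10)·1 + 1/2·1 + 12/7·1 + 2/11·1 = 499/385 ≠ 1 ⇒ order 0.

0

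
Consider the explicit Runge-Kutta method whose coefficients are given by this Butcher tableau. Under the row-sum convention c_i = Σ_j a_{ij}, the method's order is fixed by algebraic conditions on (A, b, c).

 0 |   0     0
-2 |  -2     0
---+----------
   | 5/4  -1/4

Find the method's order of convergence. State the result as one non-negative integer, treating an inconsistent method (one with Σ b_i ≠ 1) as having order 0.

2

b = (5/4, -1/4)
c = (0, -2)
Σ b_i: 5/4·1 + (-1/4)·1 = 1 ✓
b·c: (-1/4)·(-2) = 1/2 ✓; 2 stages ⇒ order 2.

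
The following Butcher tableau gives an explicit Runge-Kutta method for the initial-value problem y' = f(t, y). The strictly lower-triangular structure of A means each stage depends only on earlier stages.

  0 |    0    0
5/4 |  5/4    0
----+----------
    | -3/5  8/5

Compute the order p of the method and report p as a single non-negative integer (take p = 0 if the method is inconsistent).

b = (-3/5, 8/5)
c = (0, 5/4)
Σ b_i: (-3/5)·1 + 8/5·1 = 1 ✓
b·c: 8/5·5/4 = 2 ≠ 1/2 ⇒ order 1.

1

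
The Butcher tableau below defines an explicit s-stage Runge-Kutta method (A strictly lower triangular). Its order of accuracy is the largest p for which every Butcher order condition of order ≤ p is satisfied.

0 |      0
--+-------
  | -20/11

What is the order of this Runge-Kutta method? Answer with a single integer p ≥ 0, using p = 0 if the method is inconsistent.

b = (-20/11)
c = (0)
Σ b_i: (-20/11)·1 = -20/11 ≠ 1 ⇒ order 0.

0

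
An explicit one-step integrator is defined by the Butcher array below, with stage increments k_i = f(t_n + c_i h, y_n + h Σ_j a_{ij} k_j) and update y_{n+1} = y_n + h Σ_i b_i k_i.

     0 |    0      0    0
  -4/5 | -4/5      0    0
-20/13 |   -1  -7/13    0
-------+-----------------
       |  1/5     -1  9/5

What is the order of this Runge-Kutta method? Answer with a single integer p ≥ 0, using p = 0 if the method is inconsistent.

b = (1/5, -1, 9/5)
c = (0, -4/5, -20/13)
Ac = (0, 0, 28/65)
Σ b_i: 1/5·1 + (-1)·1 + 9/5·1 = 1 ✓
b·c: (-1)·(-4/5) + 9/5·(-20/13) = -128/65 ≠ 1/2 ⇒ order 1.

1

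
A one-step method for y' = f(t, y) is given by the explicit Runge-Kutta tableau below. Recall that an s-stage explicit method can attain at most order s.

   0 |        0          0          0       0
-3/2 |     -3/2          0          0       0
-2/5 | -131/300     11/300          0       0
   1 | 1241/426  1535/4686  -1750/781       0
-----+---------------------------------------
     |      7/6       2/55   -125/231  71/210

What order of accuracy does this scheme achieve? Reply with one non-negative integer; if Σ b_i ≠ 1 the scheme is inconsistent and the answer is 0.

4

b = (7/6, 2/55, -125/231, 71/210)
c = (0, -3/2, -2/5, 1)
Ac = (0, 0, -11/200, 115/284)
Σ b_i: 7/6·1 + 2/55·1 + (-125/231)·1 + 71/210·1 = 1 ✓
b·c: 2/55·(-3/2) + (-125/231)·(-2/5) + 71/210·1 = 1/2 ✓
b·c²: 2/55·9/4 + (-125/231)·4/25 + 71/210·1 = 1/3 ✓
b·Ac: (-125/231)·(-11/200) + 71/210·115/284 = 1/6 ✓
b·c³: 2/55·(-27/8) + (-125/231)·(-8/125) + 71/210·1 = 1/4 ✓
b·(c∘Ac): (-125/231)·11/500 + 71/210·115/284 = 1/8 ✓
b·Ac²: (-125/231)·33/400 + 71/210·215/568 = 1/12 ✓
b·A²c: 71/210·35/284 = 1/24 ✓; 4 stages ⇒ order 4.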